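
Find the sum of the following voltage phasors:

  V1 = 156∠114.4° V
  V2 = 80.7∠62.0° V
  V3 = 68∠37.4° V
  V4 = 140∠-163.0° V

Step 1 — Convert each phasor to rectangular form:
  V1 = 156·(cos(114.4°) + j·sin(114.4°)) = -64.44 + j142.1 V
  V2 = 80.7·(cos(62.0°) + j·sin(62.0°)) = 37.89 + j71.25 V
  V3 = 68·(cos(37.4°) + j·sin(37.4°)) = 54.02 + j41.3 V
  V4 = 140·(cos(-163.0°) + j·sin(-163.0°)) = -133.9 - j40.93 V
Step 2 — Sum components: V_total = -106.4 + j213.7 V.
Step 3 — Convert to polar: |V_total| = 238.7 V, ∠V_total = 116.5°.

V_total = 238.7∠116.5° V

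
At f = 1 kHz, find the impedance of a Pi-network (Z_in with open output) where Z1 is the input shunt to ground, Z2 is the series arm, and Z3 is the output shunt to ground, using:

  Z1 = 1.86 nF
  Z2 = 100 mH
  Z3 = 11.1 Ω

Step 1 — Angular frequency: ω = 2π·f = 2π·1000 = 6283 rad/s.
Step 2 — Component impedances:
  Z1: Z = 1/(jωC) = -j/(ω·C) = 0 - j8.557e+04 Ω
  Z2: Z = jωL = j·6283·0.1 = 0 + j628.3 Ω
  Z3: Z = R = 11.1 Ω
Step 3 — With open output, the series arm Z2 and the output shunt Z3 appear in series to ground: Z2 + Z3 = 11.1 + j628.3 Ω.
Step 4 — Parallel with input shunt Z1: Z_in = Z1 || (Z2 + Z3) = 11.26 + j633 Ω = 633.1∠89.0° Ω.

Z = 11.26 + j633 Ω = 633.1∠89.0° Ω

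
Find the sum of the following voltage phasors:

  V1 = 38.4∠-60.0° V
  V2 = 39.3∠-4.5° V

Step 1 — Convert each phasor to rectangular form:
  V1 = 38.4·(cos(-60.0°) + j·sin(-60.0°)) = 19.2 - j33.26 V
  V2 = 39.3·(cos(-4.5°) + j·sin(-4.5°)) = 39.18 - j3.083 V
Step 2 — Sum components: V_total = 58.38 - j36.34 V.
Step 3 — Convert to polar: |V_total| = 68.76 V, ∠V_total = -31.9°.

V_total = 68.76∠-31.9° V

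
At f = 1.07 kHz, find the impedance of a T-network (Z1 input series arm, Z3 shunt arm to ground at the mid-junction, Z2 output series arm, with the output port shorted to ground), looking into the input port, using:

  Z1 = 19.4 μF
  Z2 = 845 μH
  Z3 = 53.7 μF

Step 1 — Angular frequency: ω = 2π·f = 2π·1070 = 6723 rad/s.
Step 2 — Component impedances:
  Z1: Z = 1/(jωC) = -j/(ω·C) = 0 - j7.667 Ω
  Z2: Z = jωL = j·6723·0.000845 = 0 + j5.681 Ω
  Z3: Z = 1/(jωC) = -j/(ω·C) = 0 - j2.77 Ω
Step 3 — With the output port shorted to ground, the output series arm Z2 runs from the junction to ground; the shunt arm Z3 also runs from the junction to ground. They appear in parallel: Z3 || Z2 = 0 - j5.405 Ω.
Step 4 — Series with input arm Z1: Z_in = Z1 + (Z3 || Z2) = 0 - j13.07 Ω = 13.07∠-90.0° Ω.

Z = 0 - j13.07 Ω = 13.07∠-90.0° Ω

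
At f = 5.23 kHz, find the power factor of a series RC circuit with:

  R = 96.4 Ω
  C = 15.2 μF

Step 1 — Angular frequency: ω = 2π·f = 2π·5230 = 3.286e+04 rad/s.
Step 2 — Component impedances:
  R: Z = R = 96.4 Ω
  C: Z = 1/(jωC) = -j/(ω·C) = 0 - j2.002 Ω
Step 3 — Series combination: Z_total = R + C = 96.4 - j2.002 Ω = 96.42∠-1.2° Ω.
Step 4 — Power factor: PF = cos(φ) = Re(Z)/|Z| = 96.4/96.42 = 0.9998.
Step 5 — Type: Im(Z) = -2.002 ⇒ leading (phase φ = -1.2°).

PF = 0.9998 (leading, φ = -1.2°)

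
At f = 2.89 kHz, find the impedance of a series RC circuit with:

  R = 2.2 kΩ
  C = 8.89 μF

Step 1 — Angular frequency: ω = 2π·f = 2π·2890 = 1.816e+04 rad/s.
Step 2 — Component impedances:
  R: Z = R = 2200 Ω
  C: Z = 1/(jωC) = -j/(ω·C) = 0 - j6.195 Ω
Step 3 — Series combination: Z_total = R + C = 2200 - j6.195 Ω = 2200∠-0.2° Ω.

Z = 2200 - j6.195 Ω = 2200∠-0.2° Ω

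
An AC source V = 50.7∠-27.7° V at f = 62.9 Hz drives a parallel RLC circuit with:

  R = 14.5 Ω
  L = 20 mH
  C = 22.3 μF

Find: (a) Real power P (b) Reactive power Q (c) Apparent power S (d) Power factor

Step 1 — Angular frequency: ω = 2π·f = 2π·62.9 = 395.2 rad/s.
Step 2 — Component impedances:
  R: Z = R = 14.5 Ω
  L: Z = jωL = j·395.2·0.02 = 0 + j7.904 Ω
  C: Z = 1/(jωC) = -j/(ω·C) = 0 - j113.5 Ω
Step 3 — Parallel combination: 1/Z_total = 1/R + 1/L + 1/C; Z_total = 3.706 + j6.325 Ω = 7.33∠59.6° Ω.
Step 4 — Source phasor: V = 50.7∠-27.7° V = 44.89 - j23.57 V.
Step 5 — Current: I = V / Z = 0.3219 - j6.909 A = 6.916∠-87.3° A.
Step 6 — Complex power: S = V·I* = 177.3 + j302.5 VA.
Step 7 — Real power: P = Re(S) = 177.3 W.
Step 8 — Reactive power: Q = Im(S) = 302.5 VAR.
Step 9 — Apparent power: |S| = 350.7 VA.
Step 10 — Power factor: PF = P/|S| = 0.5055 (lagging).

(a) P = 177.3 W  (b) Q = 302.5 VAR  (c) S = 350.7 VA  (d) PF = 0.5055 (lagging)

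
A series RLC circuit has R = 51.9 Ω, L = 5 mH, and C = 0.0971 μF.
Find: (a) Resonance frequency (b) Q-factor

Step 1 — Resonance condition Im(Z)=0 gives ω₀ = 1/√(LC).
Step 2 — ω₀ = 1/√(0.005·9.71e-08) = 4.538e+04 rad/s.
Step 3 — f₀ = ω₀/(2π) = 7223 Hz.
Step 4 — Series Q: Q = ω₀L/R = 4.538e+04·0.005/51.9 = 4.372.

(a) f₀ = 7223 Hz  (b) Q = 4.372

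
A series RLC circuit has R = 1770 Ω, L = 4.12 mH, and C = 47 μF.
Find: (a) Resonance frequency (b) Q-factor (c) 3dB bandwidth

Step 1 — Resonance: ω₀ = 1/√(LC) = 1/√(0.00412·4.7e-05) = 2272 rad/s.
Step 2 — f₀ = ω₀/(2π) = 361.7 Hz.
Step 3 — Series Q: Q = ω₀L/R = 2272·0.00412/1770 = 0.00529.
Step 4 — Bandwidth: Δω = ω₀/Q = 4.296e+05 rad/s; BW = Δω/(2π) = 6.837e+04 Hz.

(a) f₀ = 361.7 Hz  (b) Q = 0.00529  (c) BW = 6.837e+04 Hz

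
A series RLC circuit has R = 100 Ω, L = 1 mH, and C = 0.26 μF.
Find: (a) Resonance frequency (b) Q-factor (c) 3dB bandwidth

Step 1 — Resonance condition Im(Z)=0 gives ω₀ = 1/√(LC).
Step 2 — ω₀ = 1/√(0.001·2.6e-07) = 6.202e+04 rad/s.
Step 3 — f₀ = ω₀/(2π) = 9870 Hz.
Step 4 — Series Q: Q = ω₀L/R = 6.202e+04·0.001/100 = 0.6202.
Step 5 — 3dB bandwidth: Δω = ω₀/Q = 1e+05 rad/s; BW = Δω/(2π) = 1.592e+04 Hz.

(a) f₀ = 9870 Hz  (b) Q = 0.6202  (c) BW = 1.592e+04 Hz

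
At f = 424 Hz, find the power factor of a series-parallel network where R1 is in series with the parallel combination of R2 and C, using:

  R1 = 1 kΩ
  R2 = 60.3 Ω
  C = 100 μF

Step 1 — Angular frequency: ω = 2π·f = 2π·424 = 2664 rad/s.
Step 2 — Component impedances:
  R1: Z = R = 1000 Ω
  R2: Z = R = 60.3 Ω
  C: Z = 1/(jωC) = -j/(ω·C) = 0 - j3.754 Ω
Step 3 — Parallel branch: R2 || C = 1/(1/R2 + 1/C) = 0.2328 - j3.739 Ω.
Step 4 — Series with R1: Z_total = R1 + (R2 || C) = 1000 - j3.739 Ω = 1000∠-0.2° Ω.
Step 5 — Power factor: PF = cos(φ) = Re(Z)/|Z| = 1000/1000 = 1.
Step 6 — Type: Im(Z) = -3.739 ⇒ leading (phase φ = -0.2°).

PF = 1 (leading, φ = -0.2°)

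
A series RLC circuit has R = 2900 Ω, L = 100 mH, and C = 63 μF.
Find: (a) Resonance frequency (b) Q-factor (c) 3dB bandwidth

Step 1 — Resonance condition Im(Z)=0 gives ω₀ = 1/√(LC).
Step 2 — ω₀ = 1/√(0.1·6.3e-05) = 398.4 rad/s.
Step 3 — f₀ = ω₀/(2π) = 63.41 Hz.
Step 4 — Series Q: Q = ω₀L/R = 398.4·0.1/2900 = 0.01374.
Step 5 — 3dB bandwidth: Δω = ω₀/Q = 2.9e+04 rad/s; BW = Δω/(2π) = 4615 Hz.

(a) f₀ = 63.41 Hz  (b) Q = 0.01374  (c) BW = 4615 Hz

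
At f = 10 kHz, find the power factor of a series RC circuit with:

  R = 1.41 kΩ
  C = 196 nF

Step 1 — Angular frequency: ω = 2π·f = 2π·1e+04 = 6.283e+04 rad/s.
Step 2 — Component impedances:
  R: Z = R = 1410 Ω
  C: Z = 1/(jωC) = -j/(ω·C) = 0 - j81.2 Ω
Step 3 — Series combination: Z_total = R + C = 1410 - j81.2 Ω = 1412∠-3.3° Ω.
Step 4 — Power factor: PF = cos(φ) = Re(Z)/|Z| = 1410/1412.34 = 0.9983.
Step 5 — Type: Im(Z) = -81.2 ⇒ leading (phase φ = -3.3°).

PF = 0.9983 (leading, φ = -3.3°)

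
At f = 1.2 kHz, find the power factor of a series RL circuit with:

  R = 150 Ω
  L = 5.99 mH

Step 1 — Angular frequency: ω = 2π·f = 2π·1200 = 7540 rad/s.
Step 2 — Component impedances:
  R: Z = R = 150 Ω
  L: Z = jωL = j·7540·0.00599 = 0 + j45.16 Ω
Step 3 — Series combination: Z_total = R + L = 150 + j45.16 Ω = 156.7∠16.8° Ω.
Step 4 — Power factor: PF = cos(φ) = Re(Z)/|Z| = 150/156.65 = 0.9575.
Step 5 — Type: Im(Z) = 45.16 ⇒ lagging (phase φ = 16.8°).

PF = 0.9575 (lagging, φ = 16.8°)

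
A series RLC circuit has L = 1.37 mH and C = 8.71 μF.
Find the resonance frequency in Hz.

Step 1 — Resonance condition Im(Z)=0 gives ω₀ = 1/√(LC).
Step 2 — ω₀ = 1/√(0.00137·8.71e-06) = 9154 rad/s.
Step 3 — f₀ = ω₀/(2π) = 1457 Hz.

f₀ = 1457 Hz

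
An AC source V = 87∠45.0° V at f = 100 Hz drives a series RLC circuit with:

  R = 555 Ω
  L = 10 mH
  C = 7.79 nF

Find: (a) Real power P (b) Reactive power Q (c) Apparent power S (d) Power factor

Step 1 — Angular frequency: ω = 2π·f = 2π·100 = 628.3 rad/s.
Step 2 — Component impedances:
  R: Z = R = 555 Ω
  L: Z = jωL = j·628.3·0.01 = 0 + j6.283 Ω
  C: Z = 1/(jωC) = -j/(ω·C) = 0 - j2.043e+05 Ω
Step 3 — Series combination: Z_total = R + L + C = 555 - j2.043e+05 Ω = 2.043e+05∠-89.8° Ω.
Step 4 — Source phasor: V = 87∠45.0° V = 61.52 + j61.52 V.
Step 5 — Current: I = V / Z = -0.0003003 + j0.0003019 A = 0.0004258∠134.8° A.
Step 6 — Complex power: S = V·I* = 0.0001006 - j0.03705 VA.
Step 7 — Real power: P = Re(S) = 0.0001006 W.
Step 8 — Reactive power: Q = Im(S) = -0.03705 VAR.
Step 9 — Apparent power: |S| = 0.03705 VA.
Step 10 — Power factor: PF = P/|S| = 0.002717 (leading).

(a) P = 0.0001006 W  (b) Q = -0.03705 VAR  (c) S = 0.03705 VA  (d) PF = 0.002717 (leading)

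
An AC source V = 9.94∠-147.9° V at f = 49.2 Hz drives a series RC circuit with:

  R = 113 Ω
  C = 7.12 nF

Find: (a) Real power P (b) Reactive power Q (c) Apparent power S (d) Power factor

Step 1 — Angular frequency: ω = 2π·f = 2π·49.2 = 309.1 rad/s.
Step 2 — Component impedances:
  R: Z = R = 113 Ω
  C: Z = 1/(jωC) = -j/(ω·C) = 0 - j4.543e+05 Ω
Step 3 — Series combination: Z_total = R + C = 113 - j4.543e+05 Ω = 4.543e+05∠-90.0° Ω.
Step 4 — Source phasor: V = 9.94∠-147.9° V = -8.42 - j5.282 V.
Step 5 — Current: I = V / Z = 1.162e-05 - j1.854e-05 A = 2.188e-05∠-57.9° A.
Step 6 — Complex power: S = V·I* = 5.409e-08 - j0.0002175 VA.
Step 7 — Real power: P = Re(S) = 5.409e-08 W.
Step 8 — Reactive power: Q = Im(S) = -0.0002175 VAR.
Step 9 — Apparent power: |S| = 0.0002175 VA.
Step 10 — Power factor: PF = P/|S| = 0.0002487 (leading).

(a) P = 5.409e-08 W  (b) Q = -0.0002175 VAR  (c) S = 0.0002175 VA  (d) PF = 0.0002487 (leading)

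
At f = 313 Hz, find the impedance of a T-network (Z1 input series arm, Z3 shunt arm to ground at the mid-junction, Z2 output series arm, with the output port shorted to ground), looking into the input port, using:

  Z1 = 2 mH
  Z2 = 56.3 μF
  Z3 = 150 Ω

Step 1 — Angular frequency: ω = 2π·f = 2π·313 = 1967 rad/s.
Step 2 — Component impedances:
  Z1: Z = jωL = j·1967·0.002 = 0 + j3.933 Ω
  Z2: Z = 1/(jωC) = -j/(ω·C) = 0 - j9.032 Ω
  Z3: Z = R = 150 Ω
Step 3 — With the output port shorted to ground, the output series arm Z2 runs from the junction to ground; the shunt arm Z3 also runs from the junction to ground. They appear in parallel: Z3 || Z2 = 0.5418 - j8.999 Ω.
Step 4 — Series with input arm Z1: Z_in = Z1 + (Z3 || Z2) = 0.5418 - j5.066 Ω = 5.095∠-83.9° Ω.

Z = 0.5418 - j5.066 Ω = 5.095∠-83.9° Ω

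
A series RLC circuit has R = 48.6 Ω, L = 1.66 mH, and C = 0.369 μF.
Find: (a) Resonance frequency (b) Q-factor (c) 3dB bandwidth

Step 1 — Resonance: ω₀ = 1/√(LC) = 1/√(0.00166·3.69e-07) = 4.04e+04 rad/s.
Step 2 — f₀ = ω₀/(2π) = 6431 Hz.
Step 3 — Series Q: Q = ω₀L/R = 4.04e+04·0.00166/48.6 = 1.38.
Step 4 — Bandwidth: Δω = ω₀/Q = 2.928e+04 rad/s; BW = Δω/(2π) = 4660 Hz.

(a) f₀ = 6431 Hz  (b) Q = 1.38  (c) BW = 4660 Hz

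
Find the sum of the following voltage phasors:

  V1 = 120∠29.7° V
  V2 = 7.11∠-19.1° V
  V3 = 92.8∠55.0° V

Step 1 — Convert each phasor to rectangular form:
  V1 = 120·(cos(29.7°) + j·sin(29.7°)) = 104.2 + j59.46 V
  V2 = 7.11·(cos(-19.1°) + j·sin(-19.1°)) = 6.719 - j2.327 V
  V3 = 92.8·(cos(55.0°) + j·sin(55.0°)) = 53.23 + j76.02 V
Step 2 — Sum components: V_total = 164.2 + j133.1 V.
Step 3 — Convert to polar: |V_total| = 211.4 V, ∠V_total = 39.0°.

V_total = 211.4∠39.0° V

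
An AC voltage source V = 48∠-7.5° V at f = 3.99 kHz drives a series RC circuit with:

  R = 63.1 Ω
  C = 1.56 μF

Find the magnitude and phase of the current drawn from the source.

Step 1 — Angular frequency: ω = 2π·f = 2π·3990 = 2.507e+04 rad/s.
Step 2 — Component impedances:
  R: Z = R = 63.1 Ω
  C: Z = 1/(jωC) = -j/(ω·C) = 0 - j25.57 Ω
Step 3 — Series combination: Z_total = R + C = 63.1 - j25.57 Ω = 68.08∠-22.1° Ω.
Step 4 — Source phasor: V = 48∠-7.5° V = 47.59 - j6.265 V.
Step 5 — Ohm's law: I = V / Z_total = (47.59 - j6.265) / (63.1 - j25.57) = 0.6824 + j0.1772 A.
Step 6 — Convert to polar: |I| = 0.705 A, ∠I = 14.6°.

I = 0.705∠14.6° A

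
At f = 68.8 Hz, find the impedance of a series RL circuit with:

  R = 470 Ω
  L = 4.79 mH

Step 1 — Angular frequency: ω = 2π·f = 2π·68.8 = 432.3 rad/s.
Step 2 — Component impedances:
  R: Z = R = 470 Ω
  L: Z = jωL = j·432.3·0.00479 = 0 + j2.071 Ω
Step 3 — Series combination: Z_total = R + L = 470 + j2.071 Ω = 470∠0.3° Ω.

Z = 470 + j2.071 Ω = 470∠0.3° Ω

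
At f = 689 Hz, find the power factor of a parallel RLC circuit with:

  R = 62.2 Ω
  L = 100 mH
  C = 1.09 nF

Step 1 — Angular frequency: ω = 2π·f = 2π·689 = 4329 rad/s.
Step 2 — Component impedances:
  R: Z = R = 62.2 Ω
  L: Z = jωL = j·4329·0.1 = 0 + j432.9 Ω
  C: Z = 1/(jωC) = -j/(ω·C) = 0 - j2.119e+05 Ω
Step 3 — Parallel combination: 1/Z_total = 1/R + 1/L + 1/C; Z_total = 60.95 + j8.739 Ω = 61.57∠8.2° Ω.
Step 4 — Power factor: PF = cos(φ) = Re(Z)/|Z| = 60.95/61.57 = 0.9899.
Step 5 — Type: Im(Z) = 8.739 ⇒ lagging (phase φ = 8.2°).

PF = 0.9899 (lagging, φ = 8.2°)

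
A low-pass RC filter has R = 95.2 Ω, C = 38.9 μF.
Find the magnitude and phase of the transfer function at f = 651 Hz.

Step 1 — Angular frequency: ω = 2π·651 = 4090 rad/s.
Step 2 — Transfer function: H(jω) = 1/(1 + jωRC).
Step 3 — Denominator: 1 + jωRC = 1 + j·4090·95.2·3.89e-05 = 1 + j15.15.
Step 4 — H = 0.004339 - j0.06573.
Step 5 — Magnitude: |H| = 0.06587 (-23.6 dB); phase: φ = -86.2°.

|H| = 0.06587 (-23.6 dB), φ = -86.2°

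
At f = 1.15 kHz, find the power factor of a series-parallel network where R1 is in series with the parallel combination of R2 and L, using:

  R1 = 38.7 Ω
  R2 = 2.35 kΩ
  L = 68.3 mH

Step 1 — Angular frequency: ω = 2π·f = 2π·1150 = 7226 rad/s.
Step 2 — Component impedances:
  R1: Z = R = 38.7 Ω
  R2: Z = R = 2350 Ω
  L: Z = jωL = j·7226·0.0683 = 0 + j493.5 Ω
Step 3 — Parallel branch: R2 || L = 1/(1/R2 + 1/L) = 99.26 + j472.7 Ω.
Step 4 — Series with R1: Z_total = R1 + (R2 || L) = 138 + j472.7 Ω = 492.4∠73.7° Ω.
Step 5 — Power factor: PF = cos(φ) = Re(Z)/|Z| = 137.96/492.39 = 0.2802.
Step 6 — Type: Im(Z) = 472.7 ⇒ lagging (phase φ = 73.7°).

PF = 0.2802 (lagging, φ = 73.7°)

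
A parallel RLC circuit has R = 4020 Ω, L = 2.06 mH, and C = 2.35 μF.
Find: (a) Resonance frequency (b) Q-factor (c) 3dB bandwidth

Step 1 — Resonance: ω₀ = 1/√(LC) = 1/√(0.00206·2.35e-06) = 1.437e+04 rad/s.
Step 2 — f₀ = ω₀/(2π) = 2287 Hz.
Step 3 — Parallel Q: Q = R/(ω₀L) = 4020/(1.437e+04·0.00206) = 135.8.
Step 4 — Bandwidth: Δω = ω₀/Q = 105.9 rad/s; BW = Δω/(2π) = 16.85 Hz.

(a) f₀ = 2287 Hz  (b) Q = 135.8  (c) BW = 16.85 Hz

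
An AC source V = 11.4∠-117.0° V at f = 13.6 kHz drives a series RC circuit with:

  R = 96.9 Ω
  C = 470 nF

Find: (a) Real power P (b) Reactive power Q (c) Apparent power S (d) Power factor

Step 1 — Angular frequency: ω = 2π·f = 2π·1.36e+04 = 8.545e+04 rad/s.
Step 2 — Component impedances:
  R: Z = R = 96.9 Ω
  C: Z = 1/(jωC) = -j/(ω·C) = 0 - j24.9 Ω
Step 3 — Series combination: Z_total = R + C = 96.9 - j24.9 Ω = 100∠-14.4° Ω.
Step 4 — Source phasor: V = 11.4∠-117.0° V = -5.175 - j10.16 V.
Step 5 — Current: I = V / Z = -0.02484 - j0.1112 A = 0.1139∠-102.6° A.
Step 6 — Complex power: S = V·I* = 1.258 - j0.3233 VA.
Step 7 — Real power: P = Re(S) = 1.258 W.
Step 8 — Reactive power: Q = Im(S) = -0.3233 VAR.
Step 9 — Apparent power: |S| = 1.299 VA.
Step 10 — Power factor: PF = P/|S| = 0.9685 (leading).

(a) P = 1.258 W  (b) Q = -0.3233 VAR  (c) S = 1.299 VA  (d) PF = 0.9685 (leading)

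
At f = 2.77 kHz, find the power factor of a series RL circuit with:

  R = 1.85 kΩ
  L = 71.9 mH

Step 1 — Angular frequency: ω = 2π·f = 2π·2770 = 1.74e+04 rad/s.
Step 2 — Component impedances:
  R: Z = R = 1850 Ω
  L: Z = jωL = j·1.74e+04·0.0719 = 0 + j1251 Ω
Step 3 — Series combination: Z_total = R + L = 1850 + j1251 Ω = 2233∠34.1° Ω.
Step 4 — Power factor: PF = cos(φ) = Re(Z)/|Z| = 1850/2233.5 = 0.8283.
Step 5 — Type: Im(Z) = 1251 ⇒ lagging (phase φ = 34.1°).

PF = 0.8283 (lagging, φ = 34.1°)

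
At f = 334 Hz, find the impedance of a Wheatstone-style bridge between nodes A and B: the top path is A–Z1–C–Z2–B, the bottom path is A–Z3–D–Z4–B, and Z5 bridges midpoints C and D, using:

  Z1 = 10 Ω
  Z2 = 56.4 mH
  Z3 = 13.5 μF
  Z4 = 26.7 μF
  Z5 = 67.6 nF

Step 1 — Angular frequency: ω = 2π·f = 2π·334 = 2099 rad/s.
Step 2 — Component impedances:
  Z1: Z = R = 10 Ω
  Z2: Z = jωL = j·2099·0.0564 = 0 + j118.4 Ω
  Z3: Z = 1/(jωC) = -j/(ω·C) = 0 - j35.3 Ω
  Z4: Z = 1/(jωC) = -j/(ω·C) = 0 - j17.85 Ω
  Z5: Z = 1/(jωC) = -j/(ω·C) = 0 - j7049 Ω
Step 3 — Bridge requires nodal analysis (the Z5 bridge couples midpoints C and D, so the two paths cannot be reduced to a simple series/parallel combination). Setting node B to ground and injecting 1 A at node A, the 3-node admittance system at A, C, D solves to V_A = Z_AB = 6.275 - j94.93 Ω = 95.14∠-86.2° Ω.

Z = 6.275 - j94.93 Ω = 95.14∠-86.2° Ω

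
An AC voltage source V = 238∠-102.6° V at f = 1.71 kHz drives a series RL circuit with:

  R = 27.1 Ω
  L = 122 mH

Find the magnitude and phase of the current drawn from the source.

Step 1 — Angular frequency: ω = 2π·f = 2π·1710 = 1.074e+04 rad/s.
Step 2 — Component impedances:
  R: Z = R = 27.1 Ω
  L: Z = jωL = j·1.074e+04·0.122 = 0 + j1311 Ω
Step 3 — Series combination: Z_total = R + L = 27.1 + j1311 Ω = 1311∠88.8° Ω.
Step 4 — Source phasor: V = 238∠-102.6° V = -51.92 - j232.3 V.
Step 5 — Ohm's law: I = V / Z_total = (-51.92 - j232.3) / (27.1 + j1311) = -0.1779 + j0.03593 A.
Step 6 — Convert to polar: |I| = 0.1815 A, ∠I = 168.6°.

I = 0.1815∠168.6° A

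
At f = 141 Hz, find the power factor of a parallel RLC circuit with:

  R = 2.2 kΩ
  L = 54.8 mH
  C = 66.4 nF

Step 1 — Angular frequency: ω = 2π·f = 2π·141 = 885.9 rad/s.
Step 2 — Component impedances:
  R: Z = R = 2200 Ω
  L: Z = jωL = j·885.9·0.0548 = 0 + j48.55 Ω
  C: Z = 1/(jωC) = -j/(ω·C) = 0 - j1.7e+04 Ω
Step 3 — Parallel combination: 1/Z_total = 1/R + 1/L + 1/C; Z_total = 1.077 + j48.66 Ω = 48.68∠88.7° Ω.
Step 4 — Power factor: PF = cos(φ) = Re(Z)/|Z| = 1.077/48.676 = 0.02213.
Step 5 — Type: Im(Z) = 48.66 ⇒ lagging (phase φ = 88.7°).

PF = 0.02213 (lagging, φ = 88.7°)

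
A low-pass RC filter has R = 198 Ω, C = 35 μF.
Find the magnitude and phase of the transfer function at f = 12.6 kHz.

Step 1 — Angular frequency: ω = 2π·1.26e+04 = 7.917e+04 rad/s.
Step 2 — Transfer function: H(jω) = 1/(1 + jωRC).
Step 3 — Denominator: 1 + jωRC = 1 + j·7.917e+04·198·3.5e-05 = 1 + j548.6.
Step 4 — H = 3.322e-06 - j0.001823.
Step 5 — Magnitude: |H| = 0.001823 (-54.8 dB); phase: φ = -89.9°.

|H| = 0.001823 (-54.8 dB), φ = -89.9°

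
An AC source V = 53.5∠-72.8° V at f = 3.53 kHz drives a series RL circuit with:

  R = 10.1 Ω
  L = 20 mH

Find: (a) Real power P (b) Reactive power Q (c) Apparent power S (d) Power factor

Step 1 — Angular frequency: ω = 2π·f = 2π·3530 = 2.218e+04 rad/s.
Step 2 — Component impedances:
  R: Z = R = 10.1 Ω
  L: Z = jωL = j·2.218e+04·0.02 = 0 + j443.6 Ω
Step 3 — Series combination: Z_total = R + L = 10.1 + j443.6 Ω = 443.7∠88.7° Ω.
Step 4 — Source phasor: V = 53.5∠-72.8° V = 15.82 - j51.11 V.
Step 5 — Current: I = V / Z = -0.1143 - j0.03827 A = 0.1206∠-161.5° A.
Step 6 — Complex power: S = V·I* = 0.1468 + j6.449 VA.
Step 7 — Real power: P = Re(S) = 0.1468 W.
Step 8 — Reactive power: Q = Im(S) = 6.449 VAR.
Step 9 — Apparent power: |S| = 6.451 VA.
Step 10 — Power factor: PF = P/|S| = 0.02276 (lagging).

(a) P = 0.1468 W  (b) Q = 6.449 VAR  (c) S = 6.451 VA  (d) PF = 0.02276 (lagging)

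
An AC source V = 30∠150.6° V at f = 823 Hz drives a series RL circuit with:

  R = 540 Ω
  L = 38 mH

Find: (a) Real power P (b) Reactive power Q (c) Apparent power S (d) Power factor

Step 1 — Angular frequency: ω = 2π·f = 2π·823 = 5171 rad/s.
Step 2 — Component impedances:
  R: Z = R = 540 Ω
  L: Z = jωL = j·5171·0.038 = 0 + j196.5 Ω
Step 3 — Series combination: Z_total = R + L = 540 + j196.5 Ω = 574.6∠20.0° Ω.
Step 4 — Source phasor: V = 30∠150.6° V = -26.14 + j14.73 V.
Step 5 — Current: I = V / Z = -0.03398 + j0.03964 A = 0.05221∠130.6° A.
Step 6 — Complex power: S = V·I* = 1.472 + j0.5356 VA.
Step 7 — Real power: P = Re(S) = 1.472 W.
Step 8 — Reactive power: Q = Im(S) = 0.5356 VAR.
Step 9 — Apparent power: |S| = 1.566 VA.
Step 10 — Power factor: PF = P/|S| = 0.9397 (lagging).

(a) P = 1.472 W  (b) Q = 0.5356 VAR  (c) S = 1.566 VA  (d) PF = 0.9397 (lagging)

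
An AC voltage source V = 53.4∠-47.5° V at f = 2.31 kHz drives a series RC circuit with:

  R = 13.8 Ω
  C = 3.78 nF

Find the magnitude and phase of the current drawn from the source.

Step 1 — Angular frequency: ω = 2π·f = 2π·2310 = 1.451e+04 rad/s.
Step 2 — Component impedances:
  R: Z = R = 13.8 Ω
  C: Z = 1/(jωC) = -j/(ω·C) = 0 - j1.823e+04 Ω
Step 3 — Series combination: Z_total = R + C = 13.8 - j1.823e+04 Ω = 1.823e+04∠-90.0° Ω.
Step 4 — Source phasor: V = 53.4∠-47.5° V = 36.08 - j39.37 V.
Step 5 — Ohm's law: I = V / Z_total = (36.08 - j39.37) / (13.8 - j1.823e+04) = 0.002162 + j0.001978 A.
Step 6 — Convert to polar: |I| = 0.00293 A, ∠I = 42.5°.

I = 0.00293∠42.5° A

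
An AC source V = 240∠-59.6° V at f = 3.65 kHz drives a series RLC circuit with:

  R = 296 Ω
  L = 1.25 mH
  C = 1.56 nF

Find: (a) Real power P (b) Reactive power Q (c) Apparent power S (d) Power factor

Step 1 — Angular frequency: ω = 2π·f = 2π·3650 = 2.293e+04 rad/s.
Step 2 — Component impedances:
  R: Z = R = 296 Ω
  L: Z = jωL = j·2.293e+04·0.00125 = 0 + j28.67 Ω
  C: Z = 1/(jωC) = -j/(ω·C) = 0 - j2.795e+04 Ω
Step 3 — Series combination: Z_total = R + L + C = 296 - j2.792e+04 Ω = 2.792e+04∠-89.4° Ω.
Step 4 — Source phasor: V = 240∠-59.6° V = 121.4 - j207 V.
Step 5 — Current: I = V / Z = 0.007459 + j0.00427 A = 0.008595∠29.8° A.
Step 6 — Complex power: S = V·I* = 0.02187 - j2.063 VA.
Step 7 — Real power: P = Re(S) = 0.02187 W.
Step 8 — Reactive power: Q = Im(S) = -2.063 VAR.
Step 9 — Apparent power: |S| = 2.063 VA.
Step 10 — Power factor: PF = P/|S| = 0.0106 (leading).

(a) P = 0.02187 W  (b) Q = -2.063 VAR  (c) S = 2.063 VA  (d) PF = 0.0106 (leading)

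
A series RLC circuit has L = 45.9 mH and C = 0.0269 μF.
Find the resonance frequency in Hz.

Step 1 — Resonance condition Im(Z)=0 gives ω₀ = 1/√(LC).
Step 2 — ω₀ = 1/√(0.0459·2.69e-08) = 2.846e+04 rad/s.
Step 3 — f₀ = ω₀/(2π) = 4529 Hz.

f₀ = 4529 Hz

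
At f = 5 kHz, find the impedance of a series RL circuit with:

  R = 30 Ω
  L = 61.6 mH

Step 1 — Angular frequency: ω = 2π·f = 2π·5000 = 3.142e+04 rad/s.
Step 2 — Component impedances:
  R: Z = R = 30 Ω
  L: Z = jωL = j·3.142e+04·0.0616 = 0 + j1935 Ω
Step 3 — Series combination: Z_total = R + L = 30 + j1935 Ω = 1935∠89.1° Ω.

Z = 30 + j1935 Ω = 1935∠89.1° Ω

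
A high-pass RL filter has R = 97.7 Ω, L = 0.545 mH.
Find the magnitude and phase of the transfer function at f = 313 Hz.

Step 1 — Angular frequency: ω = 2π·313 = 1967 rad/s.
Step 2 — Transfer function: H(jω) = jωL/(R + jωL).
Step 3 — Numerator jωL = j·1.072; denominator R + jωL = 97.7 + j1.072.
Step 4 — H = 0.0001203 + j0.01097.
Step 5 — Magnitude: |H| = 0.01097 (-39.2 dB); phase: φ = 89.4°.

|H| = 0.01097 (-39.2 dB), φ = 89.4°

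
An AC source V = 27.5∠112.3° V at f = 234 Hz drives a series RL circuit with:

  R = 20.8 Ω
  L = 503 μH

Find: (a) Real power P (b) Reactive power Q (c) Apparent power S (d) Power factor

Step 1 — Angular frequency: ω = 2π·f = 2π·234 = 1470 rad/s.
Step 2 — Component impedances:
  R: Z = R = 20.8 Ω
  L: Z = jωL = j·1470·0.000503 = 0 + j0.7395 Ω
Step 3 — Series combination: Z_total = R + L = 20.8 + j0.7395 Ω = 20.81∠2.0° Ω.
Step 4 — Source phasor: V = 27.5∠112.3° V = -10.44 + j25.44 V.
Step 5 — Current: I = V / Z = -0.4576 + j1.24 A = 1.321∠110.3° A.
Step 6 — Complex power: S = V·I* = 36.31 + j1.291 VA.
Step 7 — Real power: P = Re(S) = 36.31 W.
Step 8 — Reactive power: Q = Im(S) = 1.291 VAR.
Step 9 — Apparent power: |S| = 36.34 VA.
Step 10 — Power factor: PF = P/|S| = 0.9994 (lagging).

(a) P = 36.31 W  (b) Q = 1.291 VAR  (c) S = 36.34 VA  (d) PF = 0.9994 (lagging)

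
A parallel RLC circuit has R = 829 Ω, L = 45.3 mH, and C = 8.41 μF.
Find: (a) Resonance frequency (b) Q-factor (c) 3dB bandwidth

Step 1 — Resonance: ω₀ = 1/√(LC) = 1/√(0.0453·8.41e-06) = 1620 rad/s.
Step 2 — f₀ = ω₀/(2π) = 257.9 Hz.
Step 3 — Parallel Q: Q = R/(ω₀L) = 829/(1620·0.0453) = 11.3.
Step 4 — Bandwidth: Δω = ω₀/Q = 143.4 rad/s; BW = Δω/(2π) = 22.83 Hz.

(a) f₀ = 257.9 Hz  (b) Q = 11.3  (c) BW = 22.83 Hz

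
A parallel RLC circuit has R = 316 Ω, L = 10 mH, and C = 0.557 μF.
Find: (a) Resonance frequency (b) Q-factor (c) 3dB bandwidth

Step 1 — Resonance: ω₀ = 1/√(LC) = 1/√(0.01·5.57e-07) = 1.34e+04 rad/s.
Step 2 — f₀ = ω₀/(2π) = 2133 Hz.
Step 3 — Parallel Q: Q = R/(ω₀L) = 316/(1.34e+04·0.01) = 2.358.
Step 4 — Bandwidth: Δω = ω₀/Q = 5681 rad/s; BW = Δω/(2π) = 904.2 Hz.

(a) f₀ = 2133 Hz  (b) Q = 2.358  (c) BW = 904.2 Hz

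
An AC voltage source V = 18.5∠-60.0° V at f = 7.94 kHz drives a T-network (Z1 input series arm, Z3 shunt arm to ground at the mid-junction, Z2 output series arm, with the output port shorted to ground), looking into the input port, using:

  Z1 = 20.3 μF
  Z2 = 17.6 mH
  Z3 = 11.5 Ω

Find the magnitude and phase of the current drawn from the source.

Step 1 — Angular frequency: ω = 2π·f = 2π·7940 = 4.989e+04 rad/s.
Step 2 — Component impedances:
  Z1: Z = 1/(jωC) = -j/(ω·C) = 0 - j0.9874 Ω
  Z2: Z = jωL = j·4.989e+04·0.0176 = 0 + j878 Ω
  Z3: Z = R = 11.5 Ω
Step 3 — With the output port shorted to ground, the output series arm Z2 runs from the junction to ground; the shunt arm Z3 also runs from the junction to ground. They appear in parallel: Z3 || Z2 = 11.5 + j0.1506 Ω.
Step 4 — Series with input arm Z1: Z_in = Z1 + (Z3 || Z2) = 11.5 - j0.8368 Ω = 11.53∠-4.2° Ω.
Step 5 — Source phasor: V = 18.5∠-60.0° V = 9.25 - j16.02 V.
Step 6 — Ohm's law: I = V / Z_total = (9.25 - j16.02) / (11.5 - j0.8368) = 0.9011 - j1.328 A.
Step 7 — Convert to polar: |I| = 1.605 A, ∠I = -55.8°.

I = 1.605∠-55.8° A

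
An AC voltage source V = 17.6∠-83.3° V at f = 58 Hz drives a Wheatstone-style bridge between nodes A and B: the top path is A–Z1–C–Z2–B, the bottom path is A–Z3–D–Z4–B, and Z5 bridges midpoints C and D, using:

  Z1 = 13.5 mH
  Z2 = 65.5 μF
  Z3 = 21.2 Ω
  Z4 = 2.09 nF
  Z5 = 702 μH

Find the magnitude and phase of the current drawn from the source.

Step 1 — Angular frequency: ω = 2π·f = 2π·58 = 364.4 rad/s.
Step 2 — Component impedances:
  Z1: Z = jωL = j·364.4·0.0135 = 0 + j4.92 Ω
  Z2: Z = 1/(jωC) = -j/(ω·C) = 0 - j41.89 Ω
  Z3: Z = R = 21.2 Ω
  Z4: Z = 1/(jωC) = -j/(ω·C) = 0 - j1.313e+06 Ω
  Z5: Z = jωL = j·364.4·0.000702 = 0 + j0.2558 Ω
Step 3 — Bridge requires nodal analysis (the Z5 bridge couples midpoints C and D, so the two paths cannot be reduced to a simple series/parallel combination). Setting node B to ground and injecting 1 A at node A, the 3-node admittance system at A, C, D solves to V_A = Z_AB = 1.077 - j37.24 Ω = 37.25∠-88.3° Ω.
Step 4 — Source phasor: V = 17.6∠-83.3° V = 2.053 - j17.48 V.
Step 5 — Ohm's law: I = V / Z_total = (2.053 - j17.48) / (1.077 - j37.24) = 0.4706 + j0.04153 A.
Step 6 — Convert to polar: |I| = 0.4725 A, ∠I = 5.0°.

I = 0.4725∠5.0° A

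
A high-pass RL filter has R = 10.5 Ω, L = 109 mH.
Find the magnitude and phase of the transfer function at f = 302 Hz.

Step 1 — Angular frequency: ω = 2π·302 = 1898 rad/s.
Step 2 — Transfer function: H(jω) = jωL/(R + jωL).
Step 3 — Numerator jωL = j·206.8; denominator R + jωL = 10.5 + j206.8.
Step 4 — H = 0.9974 + j0.05064.
Step 5 — Magnitude: |H| = 0.9987 (-0.0 dB); phase: φ = 2.9°.

|H| = 0.9987 (-0.0 dB), φ = 2.9°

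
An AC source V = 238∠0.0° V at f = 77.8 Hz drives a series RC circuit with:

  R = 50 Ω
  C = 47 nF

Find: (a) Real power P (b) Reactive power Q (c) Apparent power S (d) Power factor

Step 1 — Angular frequency: ω = 2π·f = 2π·77.8 = 488.8 rad/s.
Step 2 — Component impedances:
  R: Z = R = 50 Ω
  C: Z = 1/(jωC) = -j/(ω·C) = 0 - j4.353e+04 Ω
Step 3 — Series combination: Z_total = R + C = 50 - j4.353e+04 Ω = 4.353e+04∠-89.9° Ω.
Step 4 — Source phasor: V = 238∠0.0° V = 238 V.
Step 5 — Current: I = V / Z = 6.281e-06 + j0.005468 A = 0.005468∠89.9° A.
Step 6 — Complex power: S = V·I* = 0.001495 - j1.301 VA.
Step 7 — Real power: P = Re(S) = 0.001495 W.
Step 8 — Reactive power: Q = Im(S) = -1.301 VAR.
Step 9 — Apparent power: |S| = 1.301 VA.
Step 10 — Power factor: PF = P/|S| = 0.001149 (leading).

(a) P = 0.001495 W  (b) Q = -1.301 VAR  (c) S = 1.301 VA  (d) PF = 0.001149 (leading)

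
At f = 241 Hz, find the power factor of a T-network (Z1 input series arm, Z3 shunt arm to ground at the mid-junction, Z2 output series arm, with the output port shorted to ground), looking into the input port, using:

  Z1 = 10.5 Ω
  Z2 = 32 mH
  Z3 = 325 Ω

Step 1 — Angular frequency: ω = 2π·f = 2π·241 = 1514 rad/s.
Step 2 — Component impedances:
  Z1: Z = R = 10.5 Ω
  Z2: Z = jωL = j·1514·0.032 = 0 + j48.46 Ω
  Z3: Z = R = 325 Ω
Step 3 — With the output port shorted to ground, the output series arm Z2 runs from the junction to ground; the shunt arm Z3 also runs from the junction to ground. They appear in parallel: Z3 || Z2 = 7.067 + j47.4 Ω.
Step 4 — Series with input arm Z1: Z_in = Z1 + (Z3 || Z2) = 17.57 + j47.4 Ω = 50.55∠69.7° Ω.
Step 5 — Power factor: PF = cos(φ) = Re(Z)/|Z| = 17.567/50.553 = 0.3475.
Step 6 — Type: Im(Z) = 47.4 ⇒ lagging (phase φ = 69.7°).

PF = 0.3475 (lagging, φ = 69.7°)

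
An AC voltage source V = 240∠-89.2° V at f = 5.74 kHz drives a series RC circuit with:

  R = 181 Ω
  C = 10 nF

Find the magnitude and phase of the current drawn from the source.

Step 1 — Angular frequency: ω = 2π·f = 2π·5740 = 3.607e+04 rad/s.
Step 2 — Component impedances:
  R: Z = R = 181 Ω
  C: Z = 1/(jωC) = -j/(ω·C) = 0 - j2773 Ω
Step 3 — Series combination: Z_total = R + C = 181 - j2773 Ω = 2779∠-86.3° Ω.
Step 4 — Source phasor: V = 240∠-89.2° V = 3.351 - j240 V.
Step 5 — Ohm's law: I = V / Z_total = (3.351 - j240) / (181 - j2773) = 0.08626 - j0.004422 A.
Step 6 — Convert to polar: |I| = 0.08637 A, ∠I = -2.9°.

I = 0.08637∠-2.9° A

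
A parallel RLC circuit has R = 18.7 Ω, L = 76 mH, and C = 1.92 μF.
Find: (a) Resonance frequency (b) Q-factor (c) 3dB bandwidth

Step 1 — Resonance: ω₀ = 1/√(LC) = 1/√(0.076·1.92e-06) = 2618 rad/s.
Step 2 — f₀ = ω₀/(2π) = 416.6 Hz.
Step 3 — Parallel Q: Q = R/(ω₀L) = 18.7/(2618·0.076) = 0.09399.
Step 4 — Bandwidth: Δω = ω₀/Q = 2.785e+04 rad/s; BW = Δω/(2π) = 4433 Hz.

(a) f₀ = 416.6 Hz  (b) Q = 0.09399  (c) BW = 4433 Hz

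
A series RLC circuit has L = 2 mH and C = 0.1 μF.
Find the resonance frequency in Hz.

Step 1 — Resonance condition Im(Z)=0 gives ω₀ = 1/√(LC).
Step 2 — ω₀ = 1/√(0.002·1e-07) = 7.071e+04 rad/s.
Step 3 — f₀ = ω₀/(2π) = 1.125e+04 Hz.

f₀ = 1.125e+04 Hz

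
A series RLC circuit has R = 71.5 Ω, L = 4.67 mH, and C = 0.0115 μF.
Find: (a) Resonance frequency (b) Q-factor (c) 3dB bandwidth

Step 1 — Resonance condition Im(Z)=0 gives ω₀ = 1/√(LC).
Step 2 — ω₀ = 1/√(0.00467·1.15e-08) = 1.365e+05 rad/s.
Step 3 — f₀ = ω₀/(2π) = 2.172e+04 Hz.
Step 4 — Series Q: Q = ω₀L/R = 1.365e+05·0.00467/71.5 = 8.913.
Step 5 — 3dB bandwidth: Δω = ω₀/Q = 1.531e+04 rad/s; BW = Δω/(2π) = 2437 Hz.

(a) f₀ = 2.172e+04 Hz  (b) Q = 8.913  (c) BW = 2437 Hz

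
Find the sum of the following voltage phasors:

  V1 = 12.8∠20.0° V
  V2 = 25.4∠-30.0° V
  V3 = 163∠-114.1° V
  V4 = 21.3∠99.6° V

Step 1 — Convert each phasor to rectangular form:
  V1 = 12.8·(cos(20.0°) + j·sin(20.0°)) = 12.03 + j4.378 V
  V2 = 25.4·(cos(-30.0°) + j·sin(-30.0°)) = 22 - j12.7 V
  V3 = 163·(cos(-114.1°) + j·sin(-114.1°)) = -66.56 - j148.8 V
  V4 = 21.3·(cos(99.6°) + j·sin(99.6°)) = -3.552 + j21 V
Step 2 — Sum components: V_total = -36.08 - j136.1 V.
Step 3 — Convert to polar: |V_total| = 140.8 V, ∠V_total = -104.8°.

V_total = 140.8∠-104.8° V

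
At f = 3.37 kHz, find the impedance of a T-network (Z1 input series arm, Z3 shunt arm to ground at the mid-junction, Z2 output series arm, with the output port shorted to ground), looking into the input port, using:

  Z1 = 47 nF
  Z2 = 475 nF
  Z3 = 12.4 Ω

Step 1 — Angular frequency: ω = 2π·f = 2π·3370 = 2.117e+04 rad/s.
Step 2 — Component impedances:
  Z1: Z = 1/(jωC) = -j/(ω·C) = 0 - j1005 Ω
  Z2: Z = 1/(jωC) = -j/(ω·C) = 0 - j99.43 Ω
  Z3: Z = R = 12.4 Ω
Step 3 — With the output port shorted to ground, the output series arm Z2 runs from the junction to ground; the shunt arm Z3 also runs from the junction to ground. They appear in parallel: Z3 || Z2 = 12.21 - j1.523 Ω.
Step 4 — Series with input arm Z1: Z_in = Z1 + (Z3 || Z2) = 12.21 - j1006 Ω = 1006∠-89.3° Ω.

Z = 12.21 - j1006 Ω = 1006∠-89.3° Ω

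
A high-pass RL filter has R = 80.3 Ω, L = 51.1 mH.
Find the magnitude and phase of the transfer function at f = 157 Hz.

Step 1 — Angular frequency: ω = 2π·157 = 986.5 rad/s.
Step 2 — Transfer function: H(jω) = jωL/(R + jωL).
Step 3 — Numerator jωL = j·50.41; denominator R + jωL = 80.3 + j50.41.
Step 4 — H = 0.2827 + j0.4503.
Step 5 — Magnitude: |H| = 0.5317 (-5.5 dB); phase: φ = 57.9°.

|H| = 0.5317 (-5.5 dB), φ = 57.9°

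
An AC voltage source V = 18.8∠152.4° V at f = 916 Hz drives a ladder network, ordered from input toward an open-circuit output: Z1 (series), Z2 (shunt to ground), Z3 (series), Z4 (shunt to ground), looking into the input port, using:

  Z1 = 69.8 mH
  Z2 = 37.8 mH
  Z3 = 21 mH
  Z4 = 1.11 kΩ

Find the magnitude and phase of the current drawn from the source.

Step 1 — Angular frequency: ω = 2π·f = 2π·916 = 5755 rad/s.
Step 2 — Component impedances:
  Z1: Z = jωL = j·5755·0.0698 = 0 + j401.7 Ω
  Z2: Z = jωL = j·5755·0.0378 = 0 + j217.6 Ω
  Z3: Z = jωL = j·5755·0.021 = 0 + j120.9 Ω
  Z4: Z = R = 1110 Ω
Step 3 — Ladder network (open output): work backward from the far end, alternating series and parallel combinations. Z_in = 39.01 + j607.4 Ω = 608.6∠86.3° Ω.
Step 4 — Source phasor: V = 18.8∠152.4° V = -16.66 + j8.71 V.
Step 5 — Ohm's law: I = V / Z_total = (-16.66 + j8.71) / (39.01 + j607.4) = 0.01253 + j0.02823 A.
Step 6 — Convert to polar: |I| = 0.03089 A, ∠I = 66.1°.

I = 0.03089∠66.1° A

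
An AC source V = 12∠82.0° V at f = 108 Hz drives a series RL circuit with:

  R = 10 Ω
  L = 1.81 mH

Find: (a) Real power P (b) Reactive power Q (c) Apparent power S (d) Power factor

Step 1 — Angular frequency: ω = 2π·f = 2π·108 = 678.6 rad/s.
Step 2 — Component impedances:
  R: Z = R = 10 Ω
  L: Z = jωL = j·678.6·0.00181 = 0 + j1.228 Ω
Step 3 — Series combination: Z_total = R + L = 10 + j1.228 Ω = 10.08∠7.0° Ω.
Step 4 — Source phasor: V = 12∠82.0° V = 1.67 + j11.88 V.
Step 5 — Current: I = V / Z = 0.3083 + j1.15 A = 1.191∠75.0° A.
Step 6 — Complex power: S = V·I* = 14.19 + j1.742 VA.
Step 7 — Real power: P = Re(S) = 14.19 W.
Step 8 — Reactive power: Q = Im(S) = 1.742 VAR.
Step 9 — Apparent power: |S| = 14.29 VA.
Step 10 — Power factor: PF = P/|S| = 0.9925 (lagging).

(a) P = 14.19 W  (b) Q = 1.742 VAR  (c) S = 14.29 VA  (d) PF = 0.9925 (lagging)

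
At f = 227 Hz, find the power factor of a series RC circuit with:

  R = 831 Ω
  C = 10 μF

Step 1 — Angular frequency: ω = 2π·f = 2π·227 = 1426 rad/s.
Step 2 — Component impedances:
  R: Z = R = 831 Ω
  C: Z = 1/(jωC) = -j/(ω·C) = 0 - j70.11 Ω
Step 3 — Series combination: Z_total = R + C = 831 - j70.11 Ω = 834∠-4.8° Ω.
Step 4 — Power factor: PF = cos(φ) = Re(Z)/|Z| = 831/833.95 = 0.9965.
Step 5 — Type: Im(Z) = -70.11 ⇒ leading (phase φ = -4.8°).

PF = 0.9965 (leading, φ = -4.8°)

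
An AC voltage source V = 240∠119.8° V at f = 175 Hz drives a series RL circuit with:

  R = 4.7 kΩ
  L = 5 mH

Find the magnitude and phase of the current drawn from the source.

Step 1 — Angular frequency: ω = 2π·f = 2π·175 = 1100 rad/s.
Step 2 — Component impedances:
  R: Z = R = 4700 Ω
  L: Z = jωL = j·1100·0.005 = 0 + j5.498 Ω
Step 3 — Series combination: Z_total = R + L = 4700 + j5.498 Ω = 4700∠0.1° Ω.
Step 4 — Source phasor: V = 240∠119.8° V = -119.3 + j208.3 V.
Step 5 — Ohm's law: I = V / Z_total = (-119.3 + j208.3) / (4700 + j5.498) = -0.02533 + j0.04434 A.
Step 6 — Convert to polar: |I| = 0.05106 A, ∠I = 119.7°.

I = 0.05106∠119.7° A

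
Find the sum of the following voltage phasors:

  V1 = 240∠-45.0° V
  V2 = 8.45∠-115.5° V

Step 1 — Convert each phasor to rectangular form:
  V1 = 240·(cos(-45.0°) + j·sin(-45.0°)) = 169.7 - j169.7 V
  V2 = 8.45·(cos(-115.5°) + j·sin(-115.5°)) = -3.638 - j7.627 V
Step 2 — Sum components: V_total = 166.1 - j177.3 V.
Step 3 — Convert to polar: |V_total| = 243 V, ∠V_total = -46.9°.

V_total = 243∠-46.9° V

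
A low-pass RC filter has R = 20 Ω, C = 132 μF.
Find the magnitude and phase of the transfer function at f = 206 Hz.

Step 1 — Angular frequency: ω = 2π·206 = 1294 rad/s.
Step 2 — Transfer function: H(jω) = 1/(1 + jωRC).
Step 3 — Denominator: 1 + jωRC = 1 + j·1294·20·0.000132 = 1 + j3.417.
Step 4 — H = 0.07889 - j0.2696.
Step 5 — Magnitude: |H| = 0.2809 (-11.0 dB); phase: φ = -73.7°.

|H| = 0.2809 (-11.0 dB), φ = -73.7°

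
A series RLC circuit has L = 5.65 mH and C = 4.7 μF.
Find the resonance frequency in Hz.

Step 1 — Resonance condition Im(Z)=0 gives ω₀ = 1/√(LC).
Step 2 — ω₀ = 1/√(0.00565·4.7e-06) = 6137 rad/s.
Step 3 — f₀ = ω₀/(2π) = 976.7 Hz.

f₀ = 976.7 Hz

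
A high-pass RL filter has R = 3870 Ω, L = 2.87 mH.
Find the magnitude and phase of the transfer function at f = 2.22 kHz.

Step 1 — Angular frequency: ω = 2π·2220 = 1.395e+04 rad/s.
Step 2 — Transfer function: H(jω) = jωL/(R + jωL).
Step 3 — Numerator jωL = j·40.03; denominator R + jωL = 3870 + j40.03.
Step 4 — H = 0.000107 + j0.01034.
Step 5 — Magnitude: |H| = 0.01034 (-39.7 dB); phase: φ = 89.4°.

|H| = 0.01034 (-39.7 dB), φ = 89.4°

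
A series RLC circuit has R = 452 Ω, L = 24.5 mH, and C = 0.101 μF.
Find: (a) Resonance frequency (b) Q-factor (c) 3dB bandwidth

Step 1 — Resonance condition Im(Z)=0 gives ω₀ = 1/√(LC).
Step 2 — ω₀ = 1/√(0.0245·1.01e-07) = 2.01e+04 rad/s.
Step 3 — f₀ = ω₀/(2π) = 3199 Hz.
Step 4 — Series Q: Q = ω₀L/R = 2.01e+04·0.0245/452 = 1.09.
Step 5 — 3dB bandwidth: Δω = ω₀/Q = 1.845e+04 rad/s; BW = Δω/(2π) = 2936 Hz.

(a) f₀ = 3199 Hz  (b) Q = 1.09  (c) BW = 2936 Hz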